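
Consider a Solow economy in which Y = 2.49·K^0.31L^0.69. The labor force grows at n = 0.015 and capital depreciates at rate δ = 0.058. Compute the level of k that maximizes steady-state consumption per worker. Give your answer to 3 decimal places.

k_gold ≈ 30.507

n + δ = 0.015 + 0.058 = 0.073.
At the golden rule the marginal product of capital equals n+δ: 0.31·2.49·k^(0.31−1) = 0.073. Solving, k_gold = (0.31·2.49/0.073)^(1/0.69) ≈ 30.5073.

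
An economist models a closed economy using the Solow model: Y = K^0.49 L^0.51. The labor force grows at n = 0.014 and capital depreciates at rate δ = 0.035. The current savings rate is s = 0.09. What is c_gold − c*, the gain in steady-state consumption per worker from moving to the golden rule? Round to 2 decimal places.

Break-even investment rate: n + δ = 0.014 + 0.035 = 0.049.
Current steady state (s = 0.09): k* = (0.09/0.049)^(1/0.51) ≈ 3.2941, y* = 3.2941^0.49 ≈ 1.7935, c* = (1−0.09)·1.7935 ≈ 1.6320.
At the golden rule the marginal product of capital equals n+δ: 0.49·k^(0.49−1) = 0.049. Solving, k_gold = (0.49/0.049)^(1/0.51) ≈ 91.3659.
y_gold = 91.3659^0.49 ≈ 9.1366, c_gold = y_gold − 0.049·k_gold ≈ 4.6597.
Gain: Δc = 4.6597 − 1.6320 ≈ 3.0276.

Δc ≈ 3.03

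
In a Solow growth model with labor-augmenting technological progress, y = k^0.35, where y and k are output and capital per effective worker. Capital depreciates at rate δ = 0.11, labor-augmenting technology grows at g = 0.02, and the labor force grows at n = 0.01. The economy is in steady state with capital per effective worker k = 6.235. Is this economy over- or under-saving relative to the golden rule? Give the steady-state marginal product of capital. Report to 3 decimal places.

The effective depreciation rate is n + g + δ = 0.01 + 0.02 + 0.11 = 0.14.
MPK = 0.35·k^(0.35−1) = 0.35·6.235^(-0.65) ≈ 0.1065.
MPK < 0.14, so the economy is dynamically inefficient (over-saving).

over-saving; MPK ≈ 0.107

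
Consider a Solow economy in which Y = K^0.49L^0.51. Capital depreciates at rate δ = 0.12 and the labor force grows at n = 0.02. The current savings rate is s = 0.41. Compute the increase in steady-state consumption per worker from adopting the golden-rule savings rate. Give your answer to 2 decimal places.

Δc ≈ 0.04

Capital per worker breaks even when investment replaces (n + δ)·k; here n + δ = 0.14.
Current steady state (s = 0.41): k* = (0.41/0.14)^(1/0.51) ≈ 8.2226, y* = 8.2226^0.49 ≈ 2.8077, c* = (1−0.41)·2.8077 ≈ 1.6566.
Maximizing c = f(k) − (n+δ)·k gives f'(k) = n+δ, i.e. 0.49·k^(0.49−1) = 0.14, so k_gold = (0.49/0.14)^(1/0.51) ≈ 11.6627.
y_gold = 11.6627^0.49 ≈ 3.3322, c_gold = y_gold − 0.14·k_gold ≈ 1.6994.
Gain: Δc = 1.6994 − 1.6566 ≈ 0.0429.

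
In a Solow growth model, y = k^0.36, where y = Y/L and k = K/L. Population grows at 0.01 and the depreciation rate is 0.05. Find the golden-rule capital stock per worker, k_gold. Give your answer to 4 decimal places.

k_gold ≈ 16.4385

The effective depreciation rate is n + δ = 0.01 + 0.05 = 0.06.
At the golden rule the marginal product of capital equals n+δ: 0.36·k^(0.36−1) = 0.06. Solving, k_gold = (0.36/0.06)^(1/0.64) ≈ 16.4385.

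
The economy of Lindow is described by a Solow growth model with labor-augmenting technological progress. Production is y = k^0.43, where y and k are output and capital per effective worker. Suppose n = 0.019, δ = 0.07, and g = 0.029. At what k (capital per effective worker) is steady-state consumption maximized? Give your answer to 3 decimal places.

Break-even investment rate: n + g + δ = 0.019 + 0.029 + 0.07 = 0.118.
Setting f'(k) = n+g+δ gives 0.43·k^(0.43−1) = 0.118, hence k_gold = (0.43/0.118)^(1/0.57) ≈ 9.6658.

k_gold ≈ 9.666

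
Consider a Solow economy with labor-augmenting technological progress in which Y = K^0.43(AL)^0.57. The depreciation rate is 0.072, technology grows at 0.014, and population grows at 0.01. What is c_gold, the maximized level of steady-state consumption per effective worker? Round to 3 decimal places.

c_gold ≈ 1.767

The effective depreciation rate is n + g + δ = 0.01 + 0.014 + 0.072 = 0.096.
At the golden rule the marginal product of capital equals n+g+δ: 0.43·k^(0.43−1) = 0.096. Solving, k_gold = (0.43/0.096)^(1/0.57) ≈ 13.8820.
y_gold = 13.8820^0.43 ≈ 3.0992.
c_gold = y_gold − (n+g+δ)·k_gold = 3.0992 − 0.096·13.8820 ≈ 1.7666.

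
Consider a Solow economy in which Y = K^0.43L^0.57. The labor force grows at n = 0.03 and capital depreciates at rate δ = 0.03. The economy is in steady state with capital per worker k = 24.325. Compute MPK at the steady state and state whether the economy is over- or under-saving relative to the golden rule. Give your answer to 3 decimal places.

Break-even investment rate: n + δ = 0.03 + 0.03 = 0.06.
MPK = 0.43·k^(0.43−1) = 0.43·24.325^(-0.57) ≈ 0.0697.
MPK > 0.06, so the economy is dynamically efficient (under-saving).

under-saving; MPK ≈ 0.070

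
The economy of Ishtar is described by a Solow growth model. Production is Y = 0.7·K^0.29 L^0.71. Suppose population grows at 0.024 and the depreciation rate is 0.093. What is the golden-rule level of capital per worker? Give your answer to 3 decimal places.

Capital per worker breaks even when investment replaces (n + δ)·k; here n + δ = 0.117.
Maximizing c = f(k) − (n+δ)·k gives f'(k) = n+δ, i.e. 0.29·0.7·k^(0.29−1) = 0.117, so k_gold = (0.29·0.7/0.117)^(1/0.71) ≈ 2.1730.

k_gold ≈ 2.173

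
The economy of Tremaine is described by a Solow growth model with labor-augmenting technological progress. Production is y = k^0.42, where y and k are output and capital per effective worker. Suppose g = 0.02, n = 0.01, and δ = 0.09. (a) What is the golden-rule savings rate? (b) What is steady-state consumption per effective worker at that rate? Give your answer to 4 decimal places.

The effective depreciation rate is n + g + δ = 0.01 + 0.02 + 0.09 = 0.12.
For Cobb-Douglas, s_gold equals capital's share: s_gold = 0.42.
Setting f'(k) = n+g+δ gives 0.42·k^(0.42−1) = 0.12, hence k_gold = (0.42/0.12)^(1/0.58) ≈ 8.6706.
y_gold = 8.6706^0.42 ≈ 2.4773; c_gold = (1−0.42)·y_gold ≈ 1.4368.

(a) s_gold = 0.4200; (b) c_gold ≈ 1.4368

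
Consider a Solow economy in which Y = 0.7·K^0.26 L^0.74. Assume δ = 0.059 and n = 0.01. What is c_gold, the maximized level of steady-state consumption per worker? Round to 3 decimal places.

Break-even investment rate: n + δ = 0.01 + 0.059 = 0.069.
At the golden rule the marginal product of capital equals n+δ: 0.26·0.7·k^(0.26−1) = 0.069. Solving, k_gold = (0.26·0.7/0.069)^(1/0.74) ≈ 3.7087.
y_gold = 0.7·3.7087^0.26 ≈ 0.9842.
c_gold = y_gold − (n+δ)·k_gold = 0.9842 − 0.069·3.7087 ≈ 0.7283.

c_gold ≈ 0.728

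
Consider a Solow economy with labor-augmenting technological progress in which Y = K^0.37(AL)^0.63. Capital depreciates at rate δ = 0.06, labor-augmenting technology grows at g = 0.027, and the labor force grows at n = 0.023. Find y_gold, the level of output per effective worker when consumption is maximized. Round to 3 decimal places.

y_gold ≈ 2.039

Break-even investment rate: n + g + δ = 0.023 + 0.027 + 0.06 = 0.11.
At the golden rule the marginal product of capital equals n+g+δ: 0.37·k^(0.37−1) = 0.11. Solving, k_gold = (0.37/0.11)^(1/0.63) ≈ 6.8581.
Output: y_gold = k_gold^0.37 = 6.8581^0.37 ≈ 2.0389.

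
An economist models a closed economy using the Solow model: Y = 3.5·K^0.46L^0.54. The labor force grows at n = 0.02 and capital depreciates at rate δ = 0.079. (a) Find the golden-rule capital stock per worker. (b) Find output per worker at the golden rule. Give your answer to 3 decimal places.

(a) k_gold ≈ 174.963; (b) y_gold ≈ 37.655

n + δ = 0.02 + 0.079 = 0.099.
Golden rule sets MPK = n+δ: 0.46·3.5·k^(0.46−1) = 0.099, so k_gold = (0.46·3.5/0.099)^(1/0.54) ≈ 174.9628.
y_gold = 3.5·174.9628^0.46 ≈ 37.6550.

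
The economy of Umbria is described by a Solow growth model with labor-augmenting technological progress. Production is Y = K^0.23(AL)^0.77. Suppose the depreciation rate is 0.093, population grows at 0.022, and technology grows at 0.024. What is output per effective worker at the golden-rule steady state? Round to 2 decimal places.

Break-even investment rate: n + g + δ = 0.022 + 0.024 + 0.093 = 0.139.
Maximizing c = f(k) − (n+g+δ)·k gives f'(k) = n+g+δ, i.e. 0.23·k^(0.23−1) = 0.139, so k_gold = (0.23/0.139)^(1/0.77) ≈ 1.9233.
Output: y_gold = k_gold^0.23 = 1.9233^0.23 ≈ 1.1623.

y_gold ≈ 1.16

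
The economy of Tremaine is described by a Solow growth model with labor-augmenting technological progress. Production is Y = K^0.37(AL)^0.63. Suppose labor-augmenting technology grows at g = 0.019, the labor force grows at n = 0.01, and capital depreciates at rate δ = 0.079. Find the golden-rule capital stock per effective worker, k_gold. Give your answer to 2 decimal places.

k_gold ≈ 7.06

Break-even investment rate: n + g + δ = 0.01 + 0.019 + 0.079 = 0.108.
Setting f'(k) = n+g+δ gives 0.37·k^(0.37−1) = 0.108, hence k_gold = (0.37/0.108)^(1/0.63) ≈ 7.0608.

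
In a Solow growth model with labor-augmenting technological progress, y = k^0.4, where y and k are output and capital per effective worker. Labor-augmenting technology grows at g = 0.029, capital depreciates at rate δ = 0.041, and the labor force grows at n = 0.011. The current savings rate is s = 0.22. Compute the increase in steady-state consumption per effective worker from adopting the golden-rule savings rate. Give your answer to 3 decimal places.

Capital per effective worker breaks even when investment replaces (n + g + δ)·k; here n + g + δ = 0.081.
Current steady state (s = 0.22): k* = (0.22/0.081)^(1/0.6) ≈ 5.2872, y* = 5.2872^0.4 ≈ 1.9467, c* = (1−0.22)·1.9467 ≈ 1.5184.
Maximizing c = f(k) − (n+g+δ)·k gives f'(k) = n+g+δ, i.e. 0.4·k^(0.4−1) = 0.081, so k_gold = (0.4/0.081)^(1/0.6) ≈ 14.3205.
y_gold = 14.3205^0.4 ≈ 2.8999, c_gold = y_gold − 0.081·k_gold ≈ 1.7399.
Gain: Δc = 1.7399 − 1.5184 ≈ 0.2215.

Δc ≈ 0.222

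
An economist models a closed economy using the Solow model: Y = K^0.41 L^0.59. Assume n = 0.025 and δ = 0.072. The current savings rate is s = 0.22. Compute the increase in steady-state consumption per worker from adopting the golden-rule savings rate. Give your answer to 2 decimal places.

Δc ≈ 0.23

The effective depreciation rate is n + δ = 0.025 + 0.072 = 0.097.
Current steady state (s = 0.22): k* = (0.22/0.097)^(1/0.59) ≈ 4.0068, y* = 4.0068^0.41 ≈ 1.7666, c* = (1−0.22)·1.7666 ≈ 1.3780.
At the golden rule the marginal product of capital equals n+δ: 0.41·k^(0.41−1) = 0.097. Solving, k_gold = (0.41/0.097)^(1/0.59) ≈ 11.5090.
y_gold = 11.5090^0.41 ≈ 2.7229, c_gold = y_gold − 0.097·k_gold ≈ 1.6065.
Gain: Δc = 1.6065 − 1.3780 ≈ 0.2285.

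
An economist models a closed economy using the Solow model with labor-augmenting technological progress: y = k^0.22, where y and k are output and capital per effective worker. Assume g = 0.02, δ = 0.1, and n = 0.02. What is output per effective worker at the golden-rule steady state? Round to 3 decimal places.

y_gold ≈ 1.136

n + g + δ = 0.02 + 0.02 + 0.1 = 0.14.
At the golden rule the marginal product of capital equals n+g+δ: 0.22·k^(0.22−1) = 0.14. Solving, k_gold = (0.22/0.14)^(1/0.78) ≈ 1.7851.
Output: y_gold = k_gold^0.22 = 1.7851^0.22 ≈ 1.1360.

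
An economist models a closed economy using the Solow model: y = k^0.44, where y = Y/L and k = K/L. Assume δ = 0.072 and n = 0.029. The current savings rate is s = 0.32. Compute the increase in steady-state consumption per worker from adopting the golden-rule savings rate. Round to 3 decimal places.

Break-even investment rate: n + δ = 0.029 + 0.072 = 0.101.
Current steady state (s = 0.32): k* = (0.32/0.101)^(1/0.56) ≈ 7.8404, y* = 7.8404^0.44 ≈ 2.4746, c* = (1−0.32)·2.4746 ≈ 1.6827.
Setting f'(k) = n+δ gives 0.44·k^(0.44−1) = 0.101, hence k_gold = (0.44/0.101)^(1/0.56) ≈ 13.8454.
y_gold = 13.8454^0.44 ≈ 3.1782, c_gold = y_gold − 0.101·k_gold ≈ 1.7798.
Gain: Δc = 1.7798 − 1.6827 ≈ 0.0970.

Δc ≈ 0.097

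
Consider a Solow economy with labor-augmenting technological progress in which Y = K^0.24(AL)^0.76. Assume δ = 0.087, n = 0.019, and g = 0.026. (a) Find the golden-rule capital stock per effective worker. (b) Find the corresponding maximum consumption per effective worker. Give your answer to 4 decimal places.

(a) k_gold ≈ 2.1960; (b) c_gold ≈ 0.9179

Capital per effective worker breaks even when investment replaces (n + g + δ)·k; here n + g + δ = 0.132.
At the golden rule the marginal product of capital equals n+g+δ: 0.24·k^(0.24−1) = 0.132. Solving, k_gold = (0.24/0.132)^(1/0.76) ≈ 2.1960.
y_gold = 2.1960^0.24 ≈ 1.2078; c_gold = y_gold − 0.132·k_gold ≈ 0.9179.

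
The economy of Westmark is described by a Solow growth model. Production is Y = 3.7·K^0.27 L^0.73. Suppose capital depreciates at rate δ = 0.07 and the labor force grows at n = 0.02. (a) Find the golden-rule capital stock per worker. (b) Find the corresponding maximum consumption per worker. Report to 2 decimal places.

(a) k_gold ≈ 27.04; (b) c_gold ≈ 6.58

Capital per worker breaks even when investment replaces (n + δ)·k; here n + δ = 0.09.
At the golden rule the marginal product of capital equals n+δ: 0.27·3.7·k^(0.27−1) = 0.09. Solving, k_gold = (0.27·3.7/0.09)^(1/0.73) ≈ 27.0364.
y_gold = 3.7·27.0364^0.27 ≈ 9.0121; c_gold = y_gold − 0.09·k_gold ≈ 6.5789.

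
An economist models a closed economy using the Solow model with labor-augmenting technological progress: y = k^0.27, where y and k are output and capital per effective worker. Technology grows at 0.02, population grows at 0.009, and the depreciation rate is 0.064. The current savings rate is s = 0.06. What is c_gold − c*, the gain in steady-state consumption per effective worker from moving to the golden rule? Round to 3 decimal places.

Δc ≈ 0.283

Capital per effective worker breaks even when investment replaces (n + g + δ)·k; here n + g + δ = 0.093.
Current steady state (s = 0.06): k* = (0.06/0.093)^(1/0.73) ≈ 0.5486, y* = 0.5486^0.27 ≈ 0.8504, c* = (1−0.06)·0.8504 ≈ 0.7993.
Maximizing c = f(k) − (n+g+δ)·k gives f'(k) = n+g+δ, i.e. 0.27·k^(0.27−1) = 0.093, so k_gold = (0.27/0.093)^(1/0.73) ≈ 4.3061.
y_gold = 4.3061^0.27 ≈ 1.4832, c_gold = y_gold − 0.093·k_gold ≈ 1.0827.
Gain: Δc = 1.0827 − 0.7993 ≈ 0.2834.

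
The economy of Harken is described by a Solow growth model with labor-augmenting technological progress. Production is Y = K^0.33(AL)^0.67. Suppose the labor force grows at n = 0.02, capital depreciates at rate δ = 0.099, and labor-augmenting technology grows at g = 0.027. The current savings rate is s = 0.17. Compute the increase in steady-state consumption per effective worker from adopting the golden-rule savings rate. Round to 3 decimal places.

The effective depreciation rate is n + g + δ = 0.02 + 0.027 + 0.099 = 0.146.
Current steady state (s = 0.17): k* = (0.17/0.146)^(1/0.67) ≈ 1.2550, y* = 1.2550^0.33 ≈ 1.0778, c* = (1−0.17)·1.0778 ≈ 0.8946.
Maximizing c = f(k) − (n+g+δ)·k gives f'(k) = n+g+δ, i.e. 0.33·k^(0.33−1) = 0.146, so k_gold = (0.33/0.146)^(1/0.67) ≈ 3.3775.
y_gold = 3.3775^0.33 ≈ 1.4943, c_gold = y_gold − 0.146·k_gold ≈ 1.0012.
Gain: Δc = 1.0012 − 0.8946 ≈ 0.1066.

Δc ≈ 0.107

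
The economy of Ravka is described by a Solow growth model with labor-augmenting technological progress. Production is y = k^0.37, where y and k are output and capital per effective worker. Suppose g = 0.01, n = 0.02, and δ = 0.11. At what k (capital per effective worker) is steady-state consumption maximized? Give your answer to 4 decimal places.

Break-even investment rate: n + g + δ = 0.02 + 0.01 + 0.11 = 0.14.
Setting f'(k) = n+g+δ gives 0.37·k^(0.37−1) = 0.14, hence k_gold = (0.37/0.14)^(1/0.63) ≈ 4.6769.

k_gold ≈ 4.6769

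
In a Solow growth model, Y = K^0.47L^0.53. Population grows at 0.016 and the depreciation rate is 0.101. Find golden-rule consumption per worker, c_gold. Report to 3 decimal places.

c_gold ≈ 1.819

Break-even investment rate: n + δ = 0.016 + 0.101 = 0.117.
Setting f'(k) = n+δ gives 0.47·k^(0.47−1) = 0.117, hence k_gold = (0.47/0.117)^(1/0.53) ≈ 13.7866.
y_gold = 13.7866^0.47 ≈ 3.4320.
c_gold = y_gold − (n+δ)·k_gold = 3.4320 − 0.117·13.7866 ≈ 1.8189.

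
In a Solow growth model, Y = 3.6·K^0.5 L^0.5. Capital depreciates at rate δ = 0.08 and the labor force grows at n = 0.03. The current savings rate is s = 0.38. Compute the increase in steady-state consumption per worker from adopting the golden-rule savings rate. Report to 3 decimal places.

Δc ≈ 1.697

Capital per worker breaks even when investment replaces (n + δ)·k; here n + δ = 0.11.
Current steady state (s = 0.38): k* = (0.38·3.6/0.11)^(1/0.5) ≈ 154.6631, y* = 3.6·154.6631^0.5 ≈ 44.7709, c* = (1−0.38)·44.7709 ≈ 27.7580.
Maximizing c = f(k) − (n+δ)·k gives f'(k) = n+δ, i.e. 0.5·3.6·k^(0.5−1) = 0.11, so k_gold = (0.5·3.6/0.11)^(1/0.5) ≈ 267.7686.
y_gold = 3.6·267.7686^0.5 ≈ 58.9091, c_gold = y_gold − 0.11·k_gold ≈ 29.4545.
Gain: Δc = 29.4545 − 27.7580 ≈ 1.6966.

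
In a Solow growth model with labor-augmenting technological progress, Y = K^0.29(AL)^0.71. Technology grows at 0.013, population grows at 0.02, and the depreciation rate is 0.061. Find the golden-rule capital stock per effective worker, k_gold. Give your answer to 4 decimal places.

n + g + δ = 0.02 + 0.013 + 0.061 = 0.094.
At the golden rule the marginal product of capital equals n+g+δ: 0.29·k^(0.29−1) = 0.094. Solving, k_gold = (0.29/0.094)^(1/0.71) ≈ 4.8878.

k_gold ≈ 4.8878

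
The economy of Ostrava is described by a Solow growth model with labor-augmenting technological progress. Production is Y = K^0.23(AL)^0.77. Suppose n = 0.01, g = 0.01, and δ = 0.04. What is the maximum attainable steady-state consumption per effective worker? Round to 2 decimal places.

Capital per effective worker breaks even when investment replaces (n + g + δ)·k; here n + g + δ = 0.06.
Setting f'(k) = n+g+δ gives 0.23·k^(0.23−1) = 0.06, hence k_gold = (0.23/0.06)^(1/0.77) ≈ 5.7265.
y_gold = 5.7265^0.23 ≈ 1.4939.
c_gold = y_gold − (n+g+δ)·k_gold = 1.4939 − 0.06·5.7265 ≈ 1.1503.

c_gold ≈ 1.15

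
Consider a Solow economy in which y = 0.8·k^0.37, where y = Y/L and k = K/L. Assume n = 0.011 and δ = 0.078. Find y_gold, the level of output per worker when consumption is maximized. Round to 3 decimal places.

y_gold ≈ 1.620

n + δ = 0.011 + 0.078 = 0.089.
Maximizing c = f(k) − (n+δ)·k gives f'(k) = n+δ, i.e. 0.37·0.8·k^(0.37−1) = 0.089, so k_gold = (0.37·0.8/0.089)^(1/0.63) ≈ 6.7362.
Output: y_gold = 0.8·k_gold^0.37 = 0.8·6.7362^0.37 ≈ 1.6203.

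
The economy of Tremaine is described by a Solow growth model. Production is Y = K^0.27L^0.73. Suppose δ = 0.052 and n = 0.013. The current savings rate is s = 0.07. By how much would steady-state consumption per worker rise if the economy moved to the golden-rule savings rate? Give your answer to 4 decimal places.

The effective depreciation rate is n + δ = 0.013 + 0.052 = 0.065.
Current steady state (s = 0.07): k* = (0.07/0.065)^(1/0.73) ≈ 1.1068, y* = 1.1068^0.27 ≈ 1.0278, c* = (1−0.07)·1.0278 ≈ 0.9558.
Setting f'(k) = n+δ gives 0.27·k^(0.27−1) = 0.065, hence k_gold = (0.27/0.065)^(1/0.73) ≈ 7.0338.
y_gold = 7.0338^0.27 ≈ 1.6933, c_gold = y_gold − 0.065·k_gold ≈ 1.2361.
Gain: Δc = 1.2361 − 0.9558 ≈ 0.2803.

Δc ≈ 0.2803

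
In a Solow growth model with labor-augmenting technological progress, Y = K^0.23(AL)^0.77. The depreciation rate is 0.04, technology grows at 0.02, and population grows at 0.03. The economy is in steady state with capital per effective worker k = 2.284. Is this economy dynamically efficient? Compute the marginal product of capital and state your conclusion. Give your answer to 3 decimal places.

dynamically efficient; MPK ≈ 0.122

The effective depreciation rate is n + g + δ = 0.03 + 0.02 + 0.04 = 0.09.
MPK = 0.23·k^(0.23−1) = 0.23·2.284^(-0.77) ≈ 0.1218.
MPK > 0.09, so the economy is dynamically efficient (under-saving).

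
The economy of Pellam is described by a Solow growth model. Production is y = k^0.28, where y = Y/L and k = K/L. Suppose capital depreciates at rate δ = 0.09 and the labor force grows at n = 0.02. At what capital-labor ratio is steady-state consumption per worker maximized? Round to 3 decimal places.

The effective depreciation rate is n + δ = 0.02 + 0.09 = 0.11.
At the golden rule the marginal product of capital equals n+δ: 0.28·k^(0.28−1) = 0.11. Solving, k_gold = (0.28/0.11)^(1/0.72) ≈ 3.6607.

k_gold ≈ 3.661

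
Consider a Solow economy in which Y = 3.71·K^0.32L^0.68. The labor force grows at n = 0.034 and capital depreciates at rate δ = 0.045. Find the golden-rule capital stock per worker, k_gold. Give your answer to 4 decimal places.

k_gold ≈ 53.7936

Break-even investment rate: n + δ = 0.034 + 0.045 = 0.079.
Golden rule sets MPK = n+δ: 0.32·3.71·k^(0.32−1) = 0.079, so k_gold = (0.32·3.71/0.079)^(1/0.68) ≈ 53.7936.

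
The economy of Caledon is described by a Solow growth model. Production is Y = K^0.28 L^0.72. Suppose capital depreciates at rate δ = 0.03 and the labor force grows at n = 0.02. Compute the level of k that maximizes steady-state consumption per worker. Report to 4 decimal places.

k_gold ≈ 10.9433

Capital per worker breaks even when investment replaces (n + δ)·k; here n + δ = 0.05.
Setting f'(k) = n+δ gives 0.28·k^(0.28−1) = 0.05, hence k_gold = (0.28/0.05)^(1/0.72) ≈ 10.9433.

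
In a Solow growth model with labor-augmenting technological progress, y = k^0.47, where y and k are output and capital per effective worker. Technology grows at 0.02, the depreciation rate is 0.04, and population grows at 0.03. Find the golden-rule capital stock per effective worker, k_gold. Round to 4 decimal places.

k_gold ≈ 22.6175

Break-even investment rate: n + g + δ = 0.03 + 0.02 + 0.04 = 0.09.
Maximizing c = f(k) − (n+g+δ)·k gives f'(k) = n+g+δ, i.e. 0.47·k^(0.47−1) = 0.09, so k_gold = (0.47/0.09)^(1/0.53) ≈ 22.6175.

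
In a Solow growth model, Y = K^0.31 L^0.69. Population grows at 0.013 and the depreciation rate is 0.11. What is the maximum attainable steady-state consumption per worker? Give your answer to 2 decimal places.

The effective depreciation rate is n + δ = 0.013 + 0.11 = 0.123.
Maximizing c = f(k) − (n+δ)·k gives f'(k) = n+δ, i.e. 0.31·k^(0.31−1) = 0.123, so k_gold = (0.31/0.123)^(1/0.69) ≈ 3.8179.
y_gold = 3.8179^0.31 ≈ 1.5148.
c_gold = y_gold − (n+δ)·k_gold = 1.5148 − 0.123·3.8179 ≈ 1.0452.

c_gold ≈ 1.05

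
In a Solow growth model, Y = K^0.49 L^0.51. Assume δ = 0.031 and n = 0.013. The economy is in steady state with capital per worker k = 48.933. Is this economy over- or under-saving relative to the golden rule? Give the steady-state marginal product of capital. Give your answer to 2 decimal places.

under-saving; MPK ≈ 0.07

Break-even investment rate: n + δ = 0.013 + 0.031 = 0.044.
MPK = 0.49·k^(0.49−1) = 0.49·48.933^(-0.51) ≈ 0.0674.
MPK > 0.044, so the economy is dynamically efficient (under-saving).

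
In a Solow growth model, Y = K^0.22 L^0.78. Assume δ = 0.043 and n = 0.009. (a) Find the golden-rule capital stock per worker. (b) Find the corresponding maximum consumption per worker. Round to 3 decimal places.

(a) k_gold ≈ 6.355; (b) c_gold ≈ 1.172

Capital per worker breaks even when investment replaces (n + δ)·k; here n + δ = 0.052.
Maximizing c = f(k) − (n+δ)·k gives f'(k) = n+δ, i.e. 0.22·k^(0.22−1) = 0.052, so k_gold = (0.22/0.052)^(1/0.78) ≈ 6.3548.
y_gold = 6.3548^0.22 ≈ 1.5020; c_gold = y_gold − 0.052·k_gold ≈ 1.1716.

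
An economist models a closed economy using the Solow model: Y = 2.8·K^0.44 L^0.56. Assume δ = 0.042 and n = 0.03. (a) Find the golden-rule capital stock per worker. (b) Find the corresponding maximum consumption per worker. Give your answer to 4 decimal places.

The effective depreciation rate is n + δ = 0.03 + 0.042 = 0.072.
Golden rule sets MPK = n+δ: 0.44·2.8·k^(0.44−1) = 0.072, so k_gold = (0.44·2.8/0.072)^(1/0.56) ≈ 159.3245.
y_gold = 2.8·159.3245^0.44 ≈ 26.0713; c_gold = y_gold − 0.072·k_gold ≈ 14.5999.

(a) k_gold ≈ 159.3245; (b) c_gold ≈ 14.5999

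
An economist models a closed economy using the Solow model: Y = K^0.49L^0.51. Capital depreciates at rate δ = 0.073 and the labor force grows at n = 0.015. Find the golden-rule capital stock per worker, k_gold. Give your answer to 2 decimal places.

The effective depreciation rate is n + δ = 0.015 + 0.073 = 0.088.
Maximizing c = f(k) − (n+δ)·k gives f'(k) = n+δ, i.e. 0.49·k^(0.49−1) = 0.088, so k_gold = (0.49/0.088)^(1/0.51) ≈ 28.9857.

k_gold ≈ 28.99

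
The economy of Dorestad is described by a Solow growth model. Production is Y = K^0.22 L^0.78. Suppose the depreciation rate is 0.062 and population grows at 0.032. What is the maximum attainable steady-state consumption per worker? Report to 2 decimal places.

c_gold ≈ 0.99

The effective depreciation rate is n + δ = 0.032 + 0.062 = 0.094.
Setting f'(k) = n+δ gives 0.22·k^(0.22−1) = 0.094, hence k_gold = (0.22/0.094)^(1/0.78) ≈ 2.9748.
y_gold = 2.9748^0.22 ≈ 1.2710.
c_gold = y_gold − (n+δ)·k_gold = 1.2710 − 0.094·2.9748 ≈ 0.9914.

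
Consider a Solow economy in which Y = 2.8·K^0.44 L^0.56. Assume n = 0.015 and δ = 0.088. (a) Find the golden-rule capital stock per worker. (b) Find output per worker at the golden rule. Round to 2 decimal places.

(a) k_gold ≈ 84.06; (b) y_gold ≈ 19.68

The effective depreciation rate is n + δ = 0.015 + 0.088 = 0.103.
Golden rule sets MPK = n+δ: 0.44·2.8·k^(0.44−1) = 0.103, so k_gold = (0.44·2.8/0.103)^(1/0.56) ≈ 84.0612.
y_gold = 2.8·84.0612^0.44 ≈ 19.6780.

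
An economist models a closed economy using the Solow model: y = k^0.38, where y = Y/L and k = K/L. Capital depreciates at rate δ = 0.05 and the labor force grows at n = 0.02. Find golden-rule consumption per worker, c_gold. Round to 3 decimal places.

The effective depreciation rate is n + δ = 0.02 + 0.05 = 0.07.
At the golden rule the marginal product of capital equals n+δ: 0.38·k^(0.38−1) = 0.07. Solving, k_gold = (0.38/0.07)^(1/0.62) ≈ 15.3101.
y_gold = 15.3101^0.38 ≈ 2.8203.
c_gold = y_gold − (n+δ)·k_gold = 2.8203 − 0.07·15.3101 ≈ 1.7486.

c_gold ≈ 1.749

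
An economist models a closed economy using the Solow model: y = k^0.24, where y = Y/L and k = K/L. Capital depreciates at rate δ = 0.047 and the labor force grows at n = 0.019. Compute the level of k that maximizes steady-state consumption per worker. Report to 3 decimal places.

Capital per worker breaks even when investment replaces (n + δ)·k; here n + δ = 0.066.
Maximizing c = f(k) − (n+δ)·k gives f'(k) = n+δ, i.e. 0.24·k^(0.24−1) = 0.066, so k_gold = (0.24/0.066)^(1/0.76) ≈ 5.4666.

k_gold ≈ 5.467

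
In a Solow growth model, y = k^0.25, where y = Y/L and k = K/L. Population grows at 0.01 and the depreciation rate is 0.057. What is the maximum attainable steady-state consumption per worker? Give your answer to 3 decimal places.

Break-even investment rate: n + δ = 0.01 + 0.057 = 0.067.
Setting f'(k) = n+δ gives 0.25·k^(0.25−1) = 0.067, hence k_gold = (0.25/0.067)^(1/0.75) ≈ 5.7874.
y_gold = 5.7874^0.25 ≈ 1.5510.
c_gold = y_gold − (n+δ)·k_gold = 1.5510 − 0.067·5.7874 ≈ 1.1633.

c_gold ≈ 1.163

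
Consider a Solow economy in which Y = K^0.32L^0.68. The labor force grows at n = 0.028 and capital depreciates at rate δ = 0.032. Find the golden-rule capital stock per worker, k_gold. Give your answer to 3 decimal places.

The effective depreciation rate is n + δ = 0.028 + 0.032 = 0.06.
Maximizing c = f(k) − (n+δ)·k gives f'(k) = n+δ, i.e. 0.32·k^(0.32−1) = 0.06, so k_gold = (0.32/0.06)^(1/0.68) ≈ 11.7251.

k_gold ≈ 11.725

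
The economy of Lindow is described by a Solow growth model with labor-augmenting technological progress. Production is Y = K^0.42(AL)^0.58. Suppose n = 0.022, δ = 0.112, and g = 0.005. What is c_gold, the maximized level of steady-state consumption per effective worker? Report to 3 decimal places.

c_gold ≈ 1.292

The effective depreciation rate is n + g + δ = 0.022 + 0.005 + 0.112 = 0.139.
Maximizing c = f(k) − (n+g+δ)·k gives f'(k) = n+g+δ, i.e. 0.42·k^(0.42−1) = 0.139, so k_gold = (0.42/0.139)^(1/0.58) ≈ 6.7296.
y_gold = 6.7296^0.42 ≈ 2.2272.
c_gold = y_gold − (n+g+δ)·k_gold = 2.2272 − 0.139·6.7296 ≈ 1.2918.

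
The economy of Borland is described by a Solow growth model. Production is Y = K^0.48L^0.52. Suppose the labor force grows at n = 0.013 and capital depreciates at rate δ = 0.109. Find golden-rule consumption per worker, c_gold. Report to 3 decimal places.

The effective depreciation rate is n + δ = 0.013 + 0.109 = 0.122.
Golden rule sets MPK = n+δ: 0.48·k^(0.48−1) = 0.122, so k_gold = (0.48/0.122)^(1/0.52) ≈ 13.9317.
y_gold = 13.9317^0.48 ≈ 3.5410.
c_gold = y_gold − (n+δ)·k_gold = 3.5410 − 0.122·13.9317 ≈ 1.8413.

c_gold ≈ 1.841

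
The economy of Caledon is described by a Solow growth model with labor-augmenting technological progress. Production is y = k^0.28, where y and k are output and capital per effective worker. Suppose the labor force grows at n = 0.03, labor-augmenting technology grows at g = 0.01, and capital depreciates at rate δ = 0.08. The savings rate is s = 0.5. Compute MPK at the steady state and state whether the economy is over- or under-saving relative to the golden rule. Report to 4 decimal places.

Capital per effective worker breaks even when investment replaces (n + g + δ)·k; here n + g + δ = 0.12.
Steady-state k*: s·k^0.28 = 0.12·k gives k* = (0.5/0.12)^(1/0.72) ≈ 7.2580.
MPK = 0.28·7.2580^(-0.72) ≈ 0.0672.
MPK < n+g+δ = 0.12, so the economy is dynamically inefficient (over-saving).

over-saving; MPK ≈ 0.0672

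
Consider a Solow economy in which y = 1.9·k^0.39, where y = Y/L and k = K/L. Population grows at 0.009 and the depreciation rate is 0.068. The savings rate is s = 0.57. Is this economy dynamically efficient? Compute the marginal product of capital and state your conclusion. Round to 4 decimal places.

Break-even investment rate: n + δ = 0.009 + 0.068 = 0.077.
Steady-state k*: s·A·k^0.39 = 0.077·k gives k* = (0.57·1.9/0.077)^(1/0.61) ≈ 76.2418.
MPK = 0.39·1.9·76.2418^(-0.61) ≈ 0.0527.
MPK < n+δ = 0.077, so the economy is dynamically inefficient (over-saving).

dynamically inefficient; MPK ≈ 0.0527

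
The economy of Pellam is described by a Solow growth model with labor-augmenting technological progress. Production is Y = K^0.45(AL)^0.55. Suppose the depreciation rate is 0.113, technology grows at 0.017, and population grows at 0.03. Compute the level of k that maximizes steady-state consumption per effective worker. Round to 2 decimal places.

k_gold ≈ 6.55

Capital per effective worker breaks even when investment replaces (n + g + δ)·k; here n + g + δ = 0.16.
Maximizing c = f(k) − (n+g+δ)·k gives f'(k) = n+g+δ, i.e. 0.45·k^(0.45−1) = 0.16, so k_gold = (0.45/0.16)^(1/0.55) ≈ 6.5544.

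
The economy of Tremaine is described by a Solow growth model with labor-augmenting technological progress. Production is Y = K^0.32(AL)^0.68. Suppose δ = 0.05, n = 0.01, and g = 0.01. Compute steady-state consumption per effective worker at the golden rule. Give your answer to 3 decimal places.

Break-even investment rate: n + g + δ = 0.01 + 0.01 + 0.05 = 0.07.
Maximizing c = f(k) − (n+g+δ)·k gives f'(k) = n+g+δ, i.e. 0.32·k^(0.32−1) = 0.07, so k_gold = (0.32/0.07)^(1/0.68) ≈ 9.3468.
y_gold = 9.3468^0.32 ≈ 2.0446.
c_gold = y_gold − (n+g+δ)·k_gold = 2.0446 − 0.07·9.3468 ≈ 1.3903.

c_gold ≈ 1.390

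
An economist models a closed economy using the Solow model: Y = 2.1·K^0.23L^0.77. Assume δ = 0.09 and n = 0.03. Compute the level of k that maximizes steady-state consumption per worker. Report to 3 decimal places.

The effective depreciation rate is n + δ = 0.03 + 0.09 = 0.12.
Setting f'(k) = n+δ gives 0.23·2.1·k^(0.23−1) = 0.12, hence k_gold = (0.23·2.1/0.12)^(1/0.77) ≈ 6.1011.

k_gold ≈ 6.101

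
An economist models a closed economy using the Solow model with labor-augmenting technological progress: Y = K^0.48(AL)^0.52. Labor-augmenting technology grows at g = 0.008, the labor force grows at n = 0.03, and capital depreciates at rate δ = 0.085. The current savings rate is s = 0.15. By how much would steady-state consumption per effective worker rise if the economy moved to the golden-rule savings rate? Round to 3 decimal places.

n + g + δ = 0.03 + 0.008 + 0.085 = 0.123.
Current steady state (s = 0.15): k* = (0.15/0.123)^(1/0.52) ≈ 1.4647, y* = 1.4647^0.48 ≈ 1.2010, c* = (1−0.15)·1.2010 ≈ 1.0209.
Maximizing c = f(k) − (n+g+δ)·k gives f'(k) = n+g+δ, i.e. 0.48·k^(0.48−1) = 0.123, so k_gold = (0.48/0.123)^(1/0.52) ≈ 13.7147.
y_gold = 13.7147^0.48 ≈ 3.5144, c_gold = y_gold − 0.123·k_gold ≈ 1.8275.
Gain: Δc = 1.8275 − 1.0209 ≈ 0.8066.

Δc ≈ 0.807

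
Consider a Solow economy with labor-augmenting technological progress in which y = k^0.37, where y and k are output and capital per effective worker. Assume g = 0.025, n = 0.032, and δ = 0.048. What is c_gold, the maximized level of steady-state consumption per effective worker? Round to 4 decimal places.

c_gold ≈ 1.3201

n + g + δ = 0.032 + 0.025 + 0.048 = 0.105.
At the golden rule the marginal product of capital equals n+g+δ: 0.37·k^(0.37−1) = 0.105. Solving, k_gold = (0.37/0.105)^(1/0.63) ≈ 7.3837.
y_gold = 7.3837^0.37 ≈ 2.0954.
c_gold = y_gold − (n+g+δ)·k_gold = 2.0954 − 0.105·7.3837 ≈ 1.3201.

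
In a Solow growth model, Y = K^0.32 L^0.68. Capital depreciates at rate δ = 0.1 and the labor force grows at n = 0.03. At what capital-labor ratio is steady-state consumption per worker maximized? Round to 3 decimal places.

k_gold ≈ 3.761

Capital per worker breaks even when investment replaces (n + δ)·k; here n + δ = 0.13.
At the golden rule the marginal product of capital equals n+δ: 0.32·k^(0.32−1) = 0.13. Solving, k_gold = (0.32/0.13)^(1/0.68) ≈ 3.7610.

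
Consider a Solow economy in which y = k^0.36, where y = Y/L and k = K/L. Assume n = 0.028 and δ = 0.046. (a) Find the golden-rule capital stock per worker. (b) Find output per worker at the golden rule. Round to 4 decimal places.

n + δ = 0.028 + 0.046 = 0.074.
Setting f'(k) = n+δ gives 0.36·k^(0.36−1) = 0.074, hence k_gold = (0.36/0.074)^(1/0.64) ≈ 11.8454.
y_gold = 11.8454^0.36 ≈ 2.4349.

(a) k_gold ≈ 11.8454; (b) y_gold ≈ 2.4349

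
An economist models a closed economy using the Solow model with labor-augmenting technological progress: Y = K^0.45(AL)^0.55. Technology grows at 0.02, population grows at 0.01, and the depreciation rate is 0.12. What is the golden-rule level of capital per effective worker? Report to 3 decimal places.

k_gold ≈ 7.370

Break-even investment rate: n + g + δ = 0.01 + 0.02 + 0.12 = 0.15.
Setting f'(k) = n+g+δ gives 0.45·k^(0.45−1) = 0.15, hence k_gold = (0.45/0.15)^(1/0.55) ≈ 7.3704.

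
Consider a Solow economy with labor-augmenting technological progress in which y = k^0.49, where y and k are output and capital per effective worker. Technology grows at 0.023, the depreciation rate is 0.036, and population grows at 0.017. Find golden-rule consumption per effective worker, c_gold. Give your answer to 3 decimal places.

n + g + δ = 0.017 + 0.023 + 0.036 = 0.076.
Setting f'(k) = n+g+δ gives 0.49·k^(0.49−1) = 0.076, hence k_gold = (0.49/0.076)^(1/0.51) ≈ 38.6389.
y_gold = 38.6389^0.49 ≈ 5.9930.
c_gold = y_gold − (n+g+δ)·k_gold = 5.9930 − 0.076·38.6389 ≈ 3.0564.

c_gold ≈ 3.056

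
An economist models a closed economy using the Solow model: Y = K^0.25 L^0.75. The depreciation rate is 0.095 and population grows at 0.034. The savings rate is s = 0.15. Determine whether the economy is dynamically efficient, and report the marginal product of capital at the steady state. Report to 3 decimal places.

dynamically efficient; MPK ≈ 0.215

Break-even investment rate: n + δ = 0.034 + 0.095 = 0.129.
Steady-state k*: s·k^0.25 = 0.129·k gives k* = (0.15/0.129)^(1/0.75) ≈ 1.2227.
MPK = 0.25·1.2227^(-0.75) ≈ 0.2150.
MPK > n+δ = 0.129, so the economy is dynamically efficient (under-saving).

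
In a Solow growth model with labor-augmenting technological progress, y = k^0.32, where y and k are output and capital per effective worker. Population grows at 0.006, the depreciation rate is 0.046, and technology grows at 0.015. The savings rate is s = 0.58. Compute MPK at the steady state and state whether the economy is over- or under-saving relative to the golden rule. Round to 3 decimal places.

The effective depreciation rate is n + g + δ = 0.006 + 0.015 + 0.046 = 0.067.
Steady-state k*: s·k^0.32 = 0.067·k gives k* = (0.58/0.067)^(1/0.68) ≈ 23.9034.
MPK = 0.32·23.9034^(-0.68) ≈ 0.0370.
MPK < n+g+δ = 0.067, so the economy is dynamically inefficient (over-saving).

over-saving; MPK ≈ 0.037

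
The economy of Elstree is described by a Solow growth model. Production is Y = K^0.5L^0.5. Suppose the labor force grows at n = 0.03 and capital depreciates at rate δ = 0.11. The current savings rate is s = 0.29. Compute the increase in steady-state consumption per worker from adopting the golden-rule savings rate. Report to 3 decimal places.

Capital per worker breaks even when investment replaces (n + δ)·k; here n + δ = 0.14.
Current steady state (s = 0.29): k* = (0.29/0.14)^(1/0.5) ≈ 4.2908, y* = 4.2908^0.5 ≈ 2.0714, c* = (1−0.29)·2.0714 ≈ 1.4707.
Golden rule sets MPK = n+δ: 0.5·k^(0.5−1) = 0.14, so k_gold = (0.5/0.14)^(1/0.5) ≈ 12.7551.
y_gold = 12.7551^0.5 ≈ 3.5714, c_gold = y_gold − 0.14·k_gold ≈ 1.7857.
Gain: Δc = 1.7857 − 1.4707 ≈ 0.3150.

Δc ≈ 0.315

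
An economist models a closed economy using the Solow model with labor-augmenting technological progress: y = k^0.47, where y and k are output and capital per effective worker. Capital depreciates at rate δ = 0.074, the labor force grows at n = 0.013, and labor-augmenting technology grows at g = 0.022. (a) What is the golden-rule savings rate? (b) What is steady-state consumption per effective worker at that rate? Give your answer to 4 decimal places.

(a) s_gold = 0.4700; (b) c_gold ≈ 1.9369

Capital per effective worker breaks even when investment replaces (n + g + δ)·k; here n + g + δ = 0.109.
For Cobb-Douglas, s_gold equals capital's share: s_gold = 0.47.
Maximizing c = f(k) − (n+g+δ)·k gives f'(k) = n+g+δ, i.e. 0.47·k^(0.47−1) = 0.109, so k_gold = (0.47/0.109)^(1/0.53) ≈ 15.7577.
y_gold = 15.7577^0.47 ≈ 3.6544; c_gold = (1−0.47)·y_gold ≈ 1.9369.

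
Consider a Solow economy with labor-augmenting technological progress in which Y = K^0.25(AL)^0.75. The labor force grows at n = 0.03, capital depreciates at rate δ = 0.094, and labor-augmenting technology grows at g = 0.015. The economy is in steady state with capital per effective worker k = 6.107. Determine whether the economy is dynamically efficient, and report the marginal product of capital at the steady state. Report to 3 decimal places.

dynamically inefficient; MPK ≈ 0.064

Capital per effective worker breaks even when investment replaces (n + g + δ)·k; here n + g + δ = 0.139.
MPK = 0.25·k^(0.25−1) = 0.25·6.107^(-0.75) ≈ 0.0644.
MPK < 0.139, so the economy is dynamically inefficient (over-saving).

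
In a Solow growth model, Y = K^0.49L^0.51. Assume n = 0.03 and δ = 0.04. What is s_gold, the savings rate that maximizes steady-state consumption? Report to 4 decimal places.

Break-even investment rate: n + δ = 0.03 + 0.04 = 0.07.
At the golden rule MPK = n+δ, and in any Cobb-Douglas steady state s = (n+δ)·k/y = MPK·k/y = capital's share 0.49.

s_gold = 0.4900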